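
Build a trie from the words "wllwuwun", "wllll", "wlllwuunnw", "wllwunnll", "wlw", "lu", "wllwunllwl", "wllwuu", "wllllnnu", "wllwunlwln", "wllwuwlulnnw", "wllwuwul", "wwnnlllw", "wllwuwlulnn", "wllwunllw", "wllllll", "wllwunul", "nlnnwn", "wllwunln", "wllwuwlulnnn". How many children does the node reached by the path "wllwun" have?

The children of the "wllwun" node are the distinct next characters among strings starting with "wllwun".
Characters that immediately follow "wllwun" among the stored strings: {l, n, u}.
That node has 3 child edges.

3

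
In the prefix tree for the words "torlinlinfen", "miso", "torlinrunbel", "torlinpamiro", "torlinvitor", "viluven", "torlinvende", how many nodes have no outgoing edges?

Leaves are exactly the stored words that no other stored word extends.
Those words: "miso", "torlinlinfen", "torlinpamiro", "torlinrunbel", "torlinvende", "torlinvitor", "viluven"
Leaf count: 7

7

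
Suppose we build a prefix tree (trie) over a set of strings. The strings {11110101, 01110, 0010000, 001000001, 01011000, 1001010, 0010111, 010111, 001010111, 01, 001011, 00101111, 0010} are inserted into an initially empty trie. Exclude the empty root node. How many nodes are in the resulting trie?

42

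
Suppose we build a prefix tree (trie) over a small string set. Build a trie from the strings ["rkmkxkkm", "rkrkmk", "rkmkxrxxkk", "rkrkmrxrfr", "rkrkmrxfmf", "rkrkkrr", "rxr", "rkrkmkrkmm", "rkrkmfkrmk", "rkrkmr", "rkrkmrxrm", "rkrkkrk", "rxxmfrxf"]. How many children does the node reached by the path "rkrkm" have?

3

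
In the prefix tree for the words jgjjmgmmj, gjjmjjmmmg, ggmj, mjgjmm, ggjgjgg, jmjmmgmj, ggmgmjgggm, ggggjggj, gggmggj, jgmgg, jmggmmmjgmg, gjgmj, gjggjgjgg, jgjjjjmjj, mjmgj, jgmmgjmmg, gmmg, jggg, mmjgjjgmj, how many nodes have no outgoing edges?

19

Leaves are exactly the stored words that no other stored word extends.
Those words: "ggggjggj", "gggmggj", "ggjgjgg", "ggmgmjgggm", "ggmj", "gjggjgjgg", "gjgmj", "gjjmjjmmmg", "gmmg", "jggg", "jgjjjjmjj", "jgjjmgmmj", "jgmgg", "jgmmgjmmg", "jmggmmmjgmg", "jmjmmgmj", "mjgjmm", "mjmgj", "mmjgjjgmj"
Leaf count: 19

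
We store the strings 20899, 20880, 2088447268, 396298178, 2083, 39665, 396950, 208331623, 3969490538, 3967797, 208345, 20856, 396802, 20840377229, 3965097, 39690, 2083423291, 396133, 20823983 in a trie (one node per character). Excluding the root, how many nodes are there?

76

Trace insertions, counting only characters that open a new branch:
  "20899" → 5 new (2, 0, 8, 9, 9)
  "20880" → prefix "208" already present; 2 new (8, 0)
  "2088447268" → prefix "2088" already present; 6 new (4, 4, 7, 2, 6, 8)
  "396298178" → 9 new (3, 9, 6, 2, 9, 8, 1, 7, 8)
  "2083" → prefix "208" already present; 1 new (3)
  "39665" → prefix "396" already present; 2 new (6, 5)
  "396950" → prefix "396" already present; 3 new (9, 5, 0)
  "208331623" → prefix "2083" already present; 5 new (3, 1, 6, 2, 3)
  "3969490538" → prefix "3969" already present; 6 new (4, 9, 0, 5, 3, 8)
  "3967797" → prefix "396" already present; 4 new (7, 7, 9, 7)
  "208345" → prefix "2083" already present; 2 new (4, 5)
  "20856" → prefix "208" already present; 2 new (5, 6)
  "396802" → prefix "396" already present; 3 new (8, 0, 2)
  "20840377229" → prefix "208" already present; 8 new (4, 0, 3, 7, 7, 2, 2, 9)
  "3965097" → prefix "396" already present; 4 new (5, 0, 9, 7)
  "39690" → prefix "3969" already present; 1 new (0)
  "2083423291" → prefix "20834" already present; 5 new (2, 3, 2, 9, 1)
  "396133" → prefix "396" already present; 3 new (1, 3, 3)
  "20823983" → prefix "208" already present; 5 new (2, 3, 9, 8, 3)
Total nodes = 5 + 2 + 6 + 9 + 1 + 2 + 3 + 5 + 6 + 4 + 2 + 2 + 3 + 8 + 4 + 1 + 5 + 3 + 5 = 76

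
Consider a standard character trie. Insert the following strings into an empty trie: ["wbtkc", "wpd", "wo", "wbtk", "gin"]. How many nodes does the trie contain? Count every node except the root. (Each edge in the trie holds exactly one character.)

11

Trie structure (* marks end of a word):
(root)
├─ g
│  └─ i
│     └─ n *
└─ w
   ├─ b
   │  └─ t
   │     └─ k *
   │        └─ c *
   ├─ o *
   └─ p
      └─ d *
Counting every labelled node above: 11.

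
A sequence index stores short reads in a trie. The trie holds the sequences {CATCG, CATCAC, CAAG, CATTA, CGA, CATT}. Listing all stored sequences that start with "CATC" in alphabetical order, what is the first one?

CATCAC

Filter for "CATC…" and sort: "CATCAC", "CATCG"
Position 1: CATCAC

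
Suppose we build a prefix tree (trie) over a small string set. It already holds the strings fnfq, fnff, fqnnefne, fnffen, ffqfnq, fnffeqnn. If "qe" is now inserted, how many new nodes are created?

No existing word starts with "q", so every character of "qe" needs a new node.
2 − 0 = 2 new nodes.

2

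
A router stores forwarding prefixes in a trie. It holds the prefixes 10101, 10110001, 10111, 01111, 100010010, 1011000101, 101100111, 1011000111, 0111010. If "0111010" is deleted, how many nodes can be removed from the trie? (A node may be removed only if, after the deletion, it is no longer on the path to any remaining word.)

Walk "0111010" from the leaf back toward the root, removing each node that no remaining word uses.
The suffix "010" (3 nodes) is used only by "0111010"; the node for "0111" still has the child "1", so pruning stops there.
Nodes removed: 3

3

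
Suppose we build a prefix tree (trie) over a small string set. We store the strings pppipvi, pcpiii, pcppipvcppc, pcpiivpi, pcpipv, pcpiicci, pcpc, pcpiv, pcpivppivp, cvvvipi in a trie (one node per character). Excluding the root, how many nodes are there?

42

Count nodes per top-level branch (shared prefixes stored once):
  'c'-branch (cvvvipi): 7 nodes
  'p'-branch (pcpc, pcpiicci, pcpiii, pcpiivpi, pcpipv, pcpiv, pcpivppivp, pcppipvcppc, pppipvi): 35 nodes
Sum: 42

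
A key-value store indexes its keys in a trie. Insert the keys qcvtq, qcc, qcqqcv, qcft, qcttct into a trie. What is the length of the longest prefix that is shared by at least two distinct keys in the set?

Look for the deepest trie node that still has at least two words in its subtree.
e.g. "qcc" and "qcft" share the prefix "qc" of length 2; no pair shares a longer one.
Longest shared-prefix length: 2

2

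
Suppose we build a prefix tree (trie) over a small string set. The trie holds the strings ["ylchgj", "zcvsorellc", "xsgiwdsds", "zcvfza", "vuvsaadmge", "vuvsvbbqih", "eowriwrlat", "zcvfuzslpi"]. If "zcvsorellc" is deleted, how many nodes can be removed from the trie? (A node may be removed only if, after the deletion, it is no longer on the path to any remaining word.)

7

Walk "zcvsorellc" from the leaf back toward the root, removing each node that no remaining word uses.
The suffix "sorellc" (7 nodes) is used only by "zcvsorellc"; the node for "zcv" still has the child "f", so pruning stops there.
Nodes removed: 7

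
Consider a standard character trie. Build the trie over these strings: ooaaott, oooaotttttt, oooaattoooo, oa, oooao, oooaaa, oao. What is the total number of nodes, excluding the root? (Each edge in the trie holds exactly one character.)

26

Trie structure (* marks end of a word):
(root)
└─ o
   ├─ a *
   │  └─ o *
   └─ o
      ├─ a
      │  └─ a
      │     └─ o
      │        └─ t
      │           └─ t *
      └─ o
         └─ a
            ├─ a
            │  ├─ a *
            │  └─ t
            │     └─ t
            │        └─ o
            │           └─ o
            │              └─ o
            │                 └─ o *
            └─ o *
               └─ t
                  └─ t
                     └─ t
                        └─ t
                           └─ t
                              └─ t *
Counting every labelled node above: 26.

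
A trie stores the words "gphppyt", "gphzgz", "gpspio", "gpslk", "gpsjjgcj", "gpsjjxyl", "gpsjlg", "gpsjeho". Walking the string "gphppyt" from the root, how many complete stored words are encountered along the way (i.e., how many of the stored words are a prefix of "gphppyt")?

Walk "gphppyt" from the root; an end-of-word marker is hit whenever a stored word is a prefix of "gphppyt".
Prefixes of the query that are stored words: "gphppyt"
Count: 1

1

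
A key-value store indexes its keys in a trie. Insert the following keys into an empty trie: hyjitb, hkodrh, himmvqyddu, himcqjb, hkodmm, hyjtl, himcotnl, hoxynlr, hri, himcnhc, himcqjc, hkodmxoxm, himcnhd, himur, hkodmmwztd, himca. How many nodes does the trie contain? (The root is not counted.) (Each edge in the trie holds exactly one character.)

For each word, the new-node count is its length minus the longest prefix already in the trie:
  "hyjitb" → 6 new (h, y, j, i, t, b)
  "hkodrh" → prefix "h" already present; 5 new (k, o, d, r, h)
  "himmvqyddu" → prefix "h" already present; 9 new (i, m, m, v, q, y, d, d, u)
  "himcqjb" → prefix "him" already present; 4 new (c, q, j, b)
  "hkodmm" → prefix "hkod" already present; 2 new (m, m)
  "hyjtl" → prefix "hyj" already present; 2 new (t, l)
  "himcotnl" → prefix "himc" already present; 4 new (o, t, n, l)
  "hoxynlr" → prefix "h" already present; 6 new (o, x, y, n, l, r)
  "hri" → prefix "h" already present; 2 new (r, i)
  "himcnhc" → prefix "himc" already present; 3 new (n, h, c)
  "himcqjc" → prefix "himcqj" already present; 1 new (c)
  "hkodmxoxm" → prefix "hkodm" already present; 4 new (x, o, x, m)
  "himcnhd" → prefix "himcnh" already present; 1 new (d)
  "himur" → prefix "him" already present; 2 new (u, r)
  "hkodmmwztd" → prefix "hkodmm" already present; 4 new (w, z, t, d)
  "himca" → prefix "himc" already present; 1 new (a)
Total nodes = 6 + 5 + 9 + 4 + 2 + 2 + 4 + 6 + 2 + 3 + 1 + 4 + 1 + 2 + 4 + 1 = 56

56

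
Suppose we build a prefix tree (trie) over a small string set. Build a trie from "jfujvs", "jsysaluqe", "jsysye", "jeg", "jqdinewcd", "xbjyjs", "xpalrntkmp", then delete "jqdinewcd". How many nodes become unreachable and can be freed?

8

After clearing the end-marker at "jqdinewcd", prune upward until reaching a node still needed by another word.
The suffix "qdinewcd" (8 nodes) is used only by "jqdinewcd"; the node for "j" still has the child "f", so pruning stops there.
Nodes removed: 8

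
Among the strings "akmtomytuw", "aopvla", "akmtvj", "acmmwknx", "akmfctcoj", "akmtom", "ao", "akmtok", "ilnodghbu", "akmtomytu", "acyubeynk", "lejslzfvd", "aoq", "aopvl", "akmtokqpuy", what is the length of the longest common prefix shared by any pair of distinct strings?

Look for the deepest trie node that still has at least two words in its subtree.
"akmtomytu" and "akmtomytuw" agree on "akmtomytu" (9 characters) before diverging; nothing deeper is shared.
Longest shared-prefix length: 9

9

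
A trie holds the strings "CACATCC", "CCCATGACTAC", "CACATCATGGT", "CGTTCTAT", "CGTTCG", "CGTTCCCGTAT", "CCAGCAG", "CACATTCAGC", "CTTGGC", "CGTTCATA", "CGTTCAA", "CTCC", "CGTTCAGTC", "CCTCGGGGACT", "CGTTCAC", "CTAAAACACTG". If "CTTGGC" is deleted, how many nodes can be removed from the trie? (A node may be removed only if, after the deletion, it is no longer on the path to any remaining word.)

A node on "CTTGGC"'s path can go only if nothing else ends at it or branches off below it.
The suffix "TGGC" (4 nodes) is used only by "CTTGGC"; the node for "CT" still has the child "C", so pruning stops there.
Nodes removed: 4

4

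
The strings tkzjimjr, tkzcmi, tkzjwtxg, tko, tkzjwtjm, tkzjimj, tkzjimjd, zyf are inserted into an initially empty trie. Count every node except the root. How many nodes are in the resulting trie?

Count nodes per top-level branch (shared prefixes stored once):
  't'-branch (tko, tkzcmi, tkzjimj, tkzjimjd, tkzjimjr, tkzjwtjm, tkzjwtxg): 19 nodes
  'z'-branch (zyf): 3 nodes
Sum: 22

22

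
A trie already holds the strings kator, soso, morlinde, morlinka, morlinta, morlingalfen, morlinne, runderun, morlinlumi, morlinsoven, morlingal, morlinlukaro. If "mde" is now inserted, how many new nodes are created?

2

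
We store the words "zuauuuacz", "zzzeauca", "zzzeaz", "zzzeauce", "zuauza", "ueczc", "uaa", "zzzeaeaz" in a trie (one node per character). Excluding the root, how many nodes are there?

Trace insertions, counting only characters that open a new branch:
  "zuauuuacz" → 9 new (z, u, a, u, u, u, a, c, z)
  "zzzeauca" → prefix "z" already present; 7 new (z, z, e, a, u, c, a)
  "zzzeaz" → prefix "zzzea" already present; 1 new (z)
  "zzzeauce" → prefix "zzzeauc" already present; 1 new (e)
  "zuauza" → prefix "zuau" already present; 2 new (z, a)
  "ueczc" → 5 new (u, e, c, z, c)
  "uaa" → prefix "u" already present; 2 new (a, a)
  "zzzeaeaz" → prefix "zzzea" already present; 3 new (e, a, z)
Total nodes = 9 + 7 + 1 + 1 + 2 + 5 + 2 + 3 = 30

30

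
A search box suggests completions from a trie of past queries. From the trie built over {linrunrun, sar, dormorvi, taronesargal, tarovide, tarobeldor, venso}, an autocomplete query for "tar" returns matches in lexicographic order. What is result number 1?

tarobeldor

DFS of the "tar" subtree visits, in order: "tarobeldor", "taronesargal", "tarovide"
The 1st is tarobeldor.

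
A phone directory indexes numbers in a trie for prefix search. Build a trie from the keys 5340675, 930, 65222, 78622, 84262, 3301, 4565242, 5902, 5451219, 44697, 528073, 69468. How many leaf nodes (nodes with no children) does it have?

Leaves are exactly the stored words that no other stored word extends.
Those words: "3301", "44697", "4565242", "528073", "5340675", "5451219", "5902", "65222", "69468", "78622", "84262", "930"
Leaf count: 12

12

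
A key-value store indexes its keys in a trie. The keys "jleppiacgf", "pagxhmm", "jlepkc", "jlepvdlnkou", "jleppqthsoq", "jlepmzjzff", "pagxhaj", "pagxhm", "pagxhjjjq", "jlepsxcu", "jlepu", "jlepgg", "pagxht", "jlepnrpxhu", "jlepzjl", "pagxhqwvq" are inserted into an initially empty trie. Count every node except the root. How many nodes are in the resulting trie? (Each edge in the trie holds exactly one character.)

Trace insertions, counting only characters that open a new branch:
  "jleppiacgf" → 10 new (j, l, e, p, p, i, a, c, g, f)
  "pagxhmm" → 7 new (p, a, g, x, h, m, m)
  "jlepkc" → prefix "jlep" already present; 2 new (k, c)
  "jlepvdlnkou" → prefix "jlep" already present; 7 new (v, d, l, n, k, o, u)
  "jleppqthsoq" → prefix "jlepp" already present; 6 new (q, t, h, s, o, q)
  "jlepmzjzff" → prefix "jlep" already present; 6 new (m, z, j, z, f, f)
  "pagxhaj" → prefix "pagxh" already present; 2 new (a, j)
  "pagxhm" → prefix "pagxhm" already present; 0 new (none)
  "pagxhjjjq" → prefix "pagxh" already present; 4 new (j, j, j, q)
  "jlepsxcu" → prefix "jlep" already present; 4 new (s, x, c, u)
  "jlepu" → prefix "jlep" already present; 1 new (u)
  "jlepgg" → prefix "jlep" already present; 2 new (g, g)
  "pagxht" → prefix "pagxh" already present; 1 new (t)
  "jlepnrpxhu" → prefix "jlep" already present; 6 new (n, r, p, x, h, u)
  "jlepzjl" → prefix "jlep" already present; 3 new (z, j, l)
  "pagxhqwvq" → prefix "pagxh" already present; 4 new (q, w, v, q)
Total nodes = 10 + 7 + 2 + 7 + 6 + 6 + 2 + 0 + 4 + 4 + 1 + 2 + 1 + 6 + 3 + 4 = 65

65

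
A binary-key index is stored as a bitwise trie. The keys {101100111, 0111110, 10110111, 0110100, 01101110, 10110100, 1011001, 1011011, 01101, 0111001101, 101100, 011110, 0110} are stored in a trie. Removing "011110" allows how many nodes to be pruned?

A node on "011110"'s path can go only if nothing else ends at it or branches off below it.
The suffix "0" (1 node) is used only by "011110"; the node for "01111" still has the child "1", so pruning stops there.
Nodes removed: 1

1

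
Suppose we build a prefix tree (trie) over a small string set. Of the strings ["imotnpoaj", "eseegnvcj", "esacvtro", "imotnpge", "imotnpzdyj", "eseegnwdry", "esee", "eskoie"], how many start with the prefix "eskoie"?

Filter for entries beginning with "eskoie":
Words under "eskoie": eskoie
Count: 1

1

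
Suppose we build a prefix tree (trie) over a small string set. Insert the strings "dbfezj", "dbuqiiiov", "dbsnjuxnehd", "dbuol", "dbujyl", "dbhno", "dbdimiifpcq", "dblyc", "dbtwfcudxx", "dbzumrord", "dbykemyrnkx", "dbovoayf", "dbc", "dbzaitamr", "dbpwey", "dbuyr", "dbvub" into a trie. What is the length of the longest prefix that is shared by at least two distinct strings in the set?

3

Look for the deepest trie node that still has at least two words in its subtree.
"dbujyl" and "dbuol" agree on "dbu" (3 characters) before diverging; nothing deeper is shared.
Longest shared-prefix length: 3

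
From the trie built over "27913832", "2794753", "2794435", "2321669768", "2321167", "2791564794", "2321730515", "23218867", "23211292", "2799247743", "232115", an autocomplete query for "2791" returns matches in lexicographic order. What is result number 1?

Filter for "2791…" and sort: "27913832", "2791564794"
Position 1: 27913832

27913832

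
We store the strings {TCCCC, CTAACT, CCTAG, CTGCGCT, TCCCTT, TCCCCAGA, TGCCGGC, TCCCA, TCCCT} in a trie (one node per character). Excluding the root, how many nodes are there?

32

Trie structure (* marks end of a word):
(root)
├─ C
│  ├─ C
│  │  └─ T
│  │     └─ A
│  │        └─ G *
│  └─ T
│     ├─ A
│     │  └─ A
│     │     └─ C
│     │        └─ T *
│     └─ G
│        └─ C
│           └─ G
│              └─ C
│                 └─ T *
└─ T
   ├─ C
   │  └─ C
   │     └─ C
   │        ├─ A *
   │        ├─ C *
   │        │  └─ A
   │        │     └─ G
   │        │        └─ A *
   │        └─ T *
   │           └─ T *
   └─ G
      └─ C
         └─ C
            └─ G
               └─ G
                  └─ C *
Counting every labelled node above: 32.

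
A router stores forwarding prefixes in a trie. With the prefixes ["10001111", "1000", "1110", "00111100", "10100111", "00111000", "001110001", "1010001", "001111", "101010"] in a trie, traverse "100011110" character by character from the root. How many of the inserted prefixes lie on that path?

2

Walk "100011110" from the root; an end-of-word marker is hit whenever a stored word is a prefix of "100011110".
Prefixes of the query that are stored words: "1000", "10001111"
Count: 2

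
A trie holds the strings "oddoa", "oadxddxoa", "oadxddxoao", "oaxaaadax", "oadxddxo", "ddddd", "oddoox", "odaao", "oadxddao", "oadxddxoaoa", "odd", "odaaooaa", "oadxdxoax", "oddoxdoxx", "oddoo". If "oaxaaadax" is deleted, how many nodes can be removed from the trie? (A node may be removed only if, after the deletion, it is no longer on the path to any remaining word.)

7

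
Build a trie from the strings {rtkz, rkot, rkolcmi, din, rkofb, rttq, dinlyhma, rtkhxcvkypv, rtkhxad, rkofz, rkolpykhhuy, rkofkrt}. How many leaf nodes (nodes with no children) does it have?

11

A leaf is a node with no children — equivalently, the end of a word that is not a proper prefix of any other stored word.
Those words: "dinlyhma", "rkofb", "rkofkrt", "rkofz", "rkolcmi", "rkolpykhhuy", "rkot", "rtkhxad", "rtkhxcvkypv", "rtkz", "rttq"
Leaf count: 11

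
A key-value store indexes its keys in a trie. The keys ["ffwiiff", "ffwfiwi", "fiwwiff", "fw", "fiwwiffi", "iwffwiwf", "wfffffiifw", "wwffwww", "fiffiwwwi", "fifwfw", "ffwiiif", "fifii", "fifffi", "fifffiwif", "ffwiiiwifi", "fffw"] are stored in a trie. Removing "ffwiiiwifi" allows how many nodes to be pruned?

4

A node on "ffwiiiwifi"'s path can go only if nothing else ends at it or branches off below it.
The suffix "wifi" (4 nodes) is used only by "ffwiiiwifi"; the node for "ffwiii" still has the child "f", so pruning stops there.
Nodes removed: 4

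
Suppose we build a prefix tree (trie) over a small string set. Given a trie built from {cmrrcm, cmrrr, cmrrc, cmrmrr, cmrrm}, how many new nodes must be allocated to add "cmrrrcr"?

Walking "cmrrrcr" from the root, the first 5 characters ("cmrrr") follow existing edges; "c" is the first miss.
Each of the 2 remaining characters creates one node.

2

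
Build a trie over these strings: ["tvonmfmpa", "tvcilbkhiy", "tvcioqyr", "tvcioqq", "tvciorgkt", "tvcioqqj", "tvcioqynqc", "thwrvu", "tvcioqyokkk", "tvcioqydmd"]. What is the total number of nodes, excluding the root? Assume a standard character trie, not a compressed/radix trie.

42

Insert word by word; a character creates a node only if that edge doesn't already exist:
  "tvonmfmpa" → 9 new (t, v, o, n, m, f, m, p, a)
  "tvcilbkhiy" → prefix "tv" already present; 8 new (c, i, l, b, k, h, i, y)
  "tvcioqyr" → prefix "tvci" already present; 4 new (o, q, y, r)
  "tvcioqq" → prefix "tvcioq" already present; 1 new (q)
  "tvciorgkt" → prefix "tvcio" already present; 4 new (r, g, k, t)
  "tvcioqqj" → prefix "tvcioqq" already present; 1 new (j)
  "tvcioqynqc" → prefix "tvcioqy" already present; 3 new (n, q, c)
  "thwrvu" → prefix "t" already present; 5 new (h, w, r, v, u)
  "tvcioqyokkk" → prefix "tvcioqy" already present; 4 new (o, k, k, k)
  "tvcioqydmd" → prefix "tvcioqy" already present; 3 new (d, m, d)
Total nodes = 9 + 8 + 4 + 1 + 4 + 1 + 3 + 5 + 4 + 3 = 42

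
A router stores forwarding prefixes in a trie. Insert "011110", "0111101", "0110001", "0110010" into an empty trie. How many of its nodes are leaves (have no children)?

3

Leaves are exactly the stored words that no other stored word extends.
Those words: "0110001", "0110010", "0111101"
Leaf count: 3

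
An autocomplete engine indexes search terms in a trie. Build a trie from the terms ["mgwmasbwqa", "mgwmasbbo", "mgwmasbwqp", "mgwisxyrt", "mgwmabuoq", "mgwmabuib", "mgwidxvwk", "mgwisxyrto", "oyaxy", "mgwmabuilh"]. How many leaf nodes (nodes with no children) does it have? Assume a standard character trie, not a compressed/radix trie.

9

A leaf is a node with no children — equivalently, the end of a word that is not a proper prefix of any other stored word.
Those words: "mgwidxvwk", "mgwisxyrto", "mgwmabuib", "mgwmabuilh", "mgwmabuoq", "mgwmasbbo", "mgwmasbwqa", "mgwmasbwqp", "oyaxy"
Leaf count: 9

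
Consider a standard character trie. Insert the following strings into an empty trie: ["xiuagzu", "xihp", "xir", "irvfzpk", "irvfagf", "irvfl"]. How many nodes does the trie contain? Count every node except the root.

21

For each word, the new-node count is its length minus the longest prefix already in the trie:
  "xiuagzu" → 7 new (x, i, u, a, g, z, u)
  "xihp" → prefix "xi" already present; 2 new (h, p)
  "xir" → prefix "xi" already present; 1 new (r)
  "irvfzpk" → 7 new (i, r, v, f, z, p, k)
  "irvfagf" → prefix "irvf" already present; 3 new (a, g, f)
  "irvfl" → prefix "irvf" already present; 1 new (l)
Total nodes = 7 + 2 + 1 + 7 + 3 + 1 = 21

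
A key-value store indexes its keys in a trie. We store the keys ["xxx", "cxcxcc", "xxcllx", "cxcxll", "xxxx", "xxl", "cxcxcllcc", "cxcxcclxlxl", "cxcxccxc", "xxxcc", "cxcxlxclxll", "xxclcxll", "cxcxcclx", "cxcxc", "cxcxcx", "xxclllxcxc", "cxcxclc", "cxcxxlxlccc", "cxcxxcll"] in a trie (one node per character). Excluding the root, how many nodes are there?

57

For each word, the new-node count is its length minus the longest prefix already in the trie:
  "xxx" → 3 new (x, x, x)
  "cxcxcc" → 6 new (c, x, c, x, c, c)
  "xxcllx" → prefix "xx" already present; 4 new (c, l, l, x)
  "cxcxll" → prefix "cxcx" already present; 2 new (l, l)
  "xxxx" → prefix "xxx" already present; 1 new (x)
  "xxl" → prefix "xx" already present; 1 new (l)
  "cxcxcllcc" → prefix "cxcxc" already present; 4 new (l, l, c, c)
  "cxcxcclxlxl" → prefix "cxcxcc" already present; 5 new (l, x, l, x, l)
  "cxcxccxc" → prefix "cxcxcc" already present; 2 new (x, c)
  "xxxcc" → prefix "xxx" already present; 2 new (c, c)
  "cxcxlxclxll" → prefix "cxcxl" already present; 6 new (x, c, l, x, l, l)
  "xxclcxll" → prefix "xxcl" already present; 4 new (c, x, l, l)
  "cxcxcclx" → prefix "cxcxcclx" already present; 0 new (none)
  "cxcxc" → prefix "cxcxc" already present; 0 new (none)
  "cxcxcx" → prefix "cxcxc" already present; 1 new (x)
  "xxclllxcxc" → prefix "xxcll" already present; 5 new (l, x, c, x, c)
  "cxcxclc" → prefix "cxcxcl" already present; 1 new (c)
  "cxcxxlxlccc" → prefix "cxcx" already present; 7 new (x, l, x, l, c, c, c)
  "cxcxxcll" → prefix "cxcxx" already present; 3 new (c, l, l)
Total nodes = 3 + 6 + 4 + 2 + 1 + 1 + 4 + 5 + 2 + 2 + 6 + 4 + 0 + 0 + 1 + 5 + 1 + 7 + 3 = 57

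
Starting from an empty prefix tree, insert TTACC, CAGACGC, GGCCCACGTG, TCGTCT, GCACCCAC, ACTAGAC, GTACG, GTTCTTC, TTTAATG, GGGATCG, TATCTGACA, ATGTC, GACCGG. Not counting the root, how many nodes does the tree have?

77

Insert word by word; a character creates a node only if that edge doesn't already exist:
  "TTACC" → 5 new (T, T, A, C, C)
  "CAGACGC" → 7 new (C, A, G, A, C, G, C)
  "GGCCCACGTG" → 10 new (G, G, C, C, C, A, C, G, T, G)
  "TCGTCT" → prefix "T" already present; 5 new (C, G, T, C, T)
  "GCACCCAC" → prefix "G" already present; 7 new (C, A, C, C, C, A, C)
  "ACTAGAC" → 7 new (A, C, T, A, G, A, C)
  "GTACG" → prefix "G" already present; 4 new (T, A, C, G)
  "GTTCTTC" → prefix "GT" already present; 5 new (T, C, T, T, C)
  "TTTAATG" → prefix "TT" already present; 5 new (T, A, A, T, G)
  "GGGATCG" → prefix "GG" already present; 5 new (G, A, T, C, G)
  "TATCTGACA" → prefix "T" already present; 8 new (A, T, C, T, G, A, C, A)
  "ATGTC" → prefix "A" already present; 4 new (T, G, T, C)
  "GACCGG" → prefix "G" already present; 5 new (A, C, C, G, G)
Total nodes = 5 + 7 + 10 + 5 + 7 + 7 + 4 + 5 + 5 + 5 + 8 + 4 + 5 = 77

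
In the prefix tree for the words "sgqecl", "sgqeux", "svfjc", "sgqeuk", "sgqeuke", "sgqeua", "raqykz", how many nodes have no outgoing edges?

6

Leaves are exactly the stored words that no other stored word extends.
Those words: "raqykz", "sgqecl", "sgqeua", "sgqeuke", "sgqeux", "svfjc"
Leaf count: 6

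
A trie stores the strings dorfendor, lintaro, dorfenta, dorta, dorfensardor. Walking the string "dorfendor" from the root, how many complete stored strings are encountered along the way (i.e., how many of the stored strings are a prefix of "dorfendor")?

1

Traverse "dorfendor" character by character; count nodes along the way that are marked as word ends.
Prefixes of the query that are stored words: "dorfendor"
Count: 1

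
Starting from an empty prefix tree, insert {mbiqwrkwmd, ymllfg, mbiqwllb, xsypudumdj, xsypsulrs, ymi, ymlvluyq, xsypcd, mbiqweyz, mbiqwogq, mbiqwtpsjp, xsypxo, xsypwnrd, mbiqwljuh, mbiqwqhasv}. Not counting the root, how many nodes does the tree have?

67

Trace insertions, counting only characters that open a new branch:
  "mbiqwrkwmd" → 10 new (m, b, i, q, w, r, k, w, m, d)
  "ymllfg" → 6 new (y, m, l, l, f, g)
  "mbiqwllb" → prefix "mbiqw" already present; 3 new (l, l, b)
  "xsypudumdj" → 10 new (x, s, y, p, u, d, u, m, d, j)
  "xsypsulrs" → prefix "xsyp" already present; 5 new (s, u, l, r, s)
  "ymi" → prefix "ym" already present; 1 new (i)
  "ymlvluyq" → prefix "yml" already present; 5 new (v, l, u, y, q)
  "xsypcd" → prefix "xsyp" already present; 2 new (c, d)
  "mbiqweyz" → prefix "mbiqw" already present; 3 new (e, y, z)
  "mbiqwogq" → prefix "mbiqw" already present; 3 new (o, g, q)
  "mbiqwtpsjp" → prefix "mbiqw" already present; 5 new (t, p, s, j, p)
  "xsypxo" → prefix "xsyp" already present; 2 new (x, o)
  "xsypwnrd" → prefix "xsyp" already present; 4 new (w, n, r, d)
  "mbiqwljuh" → prefix "mbiqwl" already present; 3 new (j, u, h)
  "mbiqwqhasv" → prefix "mbiqw" already present; 5 new (q, h, a, s, v)
Total nodes = 10 + 6 + 3 + 10 + 5 + 1 + 5 + 2 + 3 + 3 + 5 + 2 + 4 + 3 + 5 = 67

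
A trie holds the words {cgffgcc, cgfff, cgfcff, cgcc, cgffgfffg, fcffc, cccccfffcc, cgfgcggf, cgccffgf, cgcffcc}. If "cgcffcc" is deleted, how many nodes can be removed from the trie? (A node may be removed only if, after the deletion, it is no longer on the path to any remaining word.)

4

Walk "cgcffcc" from the leaf back toward the root, removing each node that no remaining word uses.
The suffix "ffcc" (4 nodes) is used only by "cgcffcc"; the node for "cgc" still has the child "c", so pruning stops there.
Nodes removed: 4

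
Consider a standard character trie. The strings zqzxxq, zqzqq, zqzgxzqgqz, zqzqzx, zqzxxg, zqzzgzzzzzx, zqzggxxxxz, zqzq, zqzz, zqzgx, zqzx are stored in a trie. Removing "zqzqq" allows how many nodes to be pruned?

After clearing the end-marker at "zqzqq", prune upward until reaching a node still needed by another word.
The suffix "q" (1 node) is used only by "zqzqq"; the node for "zqzq" still has the child "z", so pruning stops there.
Nodes removed: 1

1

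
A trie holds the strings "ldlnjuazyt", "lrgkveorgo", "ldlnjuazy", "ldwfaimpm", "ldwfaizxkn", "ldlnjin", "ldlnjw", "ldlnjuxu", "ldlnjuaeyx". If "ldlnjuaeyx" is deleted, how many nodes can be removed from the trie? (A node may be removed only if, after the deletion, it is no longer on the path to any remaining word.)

A node on "ldlnjuaeyx"'s path can go only if nothing else ends at it or branches off below it.
The suffix "eyx" (3 nodes) is used only by "ldlnjuaeyx"; the node for "ldlnjua" still has the child "z", so pruning stops there.
Nodes removed: 3

3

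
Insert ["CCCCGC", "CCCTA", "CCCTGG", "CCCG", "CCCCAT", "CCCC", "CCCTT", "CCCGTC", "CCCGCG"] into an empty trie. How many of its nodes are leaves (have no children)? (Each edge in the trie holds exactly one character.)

7

A leaf is a node with no children — equivalently, the end of a word that is not a proper prefix of any other stored word.
Those words: "CCCCAT", "CCCCGC", "CCCGCG", "CCCGTC", "CCCTA", "CCCTGG", "CCCTT"
Leaf count: 7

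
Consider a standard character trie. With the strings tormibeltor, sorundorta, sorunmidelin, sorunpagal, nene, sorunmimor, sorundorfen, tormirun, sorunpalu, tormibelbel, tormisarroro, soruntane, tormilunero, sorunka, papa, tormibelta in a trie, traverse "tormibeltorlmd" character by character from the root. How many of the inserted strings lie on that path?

1

Check each prefix of "tormibeltorlmd" against the stored set — each match is an end-marker on the path.
Prefixes of the query that are stored words: "tormibeltor"
Count: 1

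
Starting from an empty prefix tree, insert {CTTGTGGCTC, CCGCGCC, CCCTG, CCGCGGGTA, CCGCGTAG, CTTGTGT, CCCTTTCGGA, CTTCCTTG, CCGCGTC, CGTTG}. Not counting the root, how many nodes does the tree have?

Count nodes per top-level branch (shared prefixes stored once):
  'C'-branch (CCCTG, CCCTTTCGGA, CCGCGCC, CCGCGGGTA, CCGCGTAG, CCGCGTC, CGTTG, CTTCCTTG, CTTGTGGCTC, CTTGTGT): 43 nodes
Sum: 43

43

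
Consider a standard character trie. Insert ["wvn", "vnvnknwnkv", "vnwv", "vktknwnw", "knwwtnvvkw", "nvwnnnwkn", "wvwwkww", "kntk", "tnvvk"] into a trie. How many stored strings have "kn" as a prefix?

2

Filter for entries beginning with "kn":
Matches: "kntk", "knwwtnvvkw"
Count: 2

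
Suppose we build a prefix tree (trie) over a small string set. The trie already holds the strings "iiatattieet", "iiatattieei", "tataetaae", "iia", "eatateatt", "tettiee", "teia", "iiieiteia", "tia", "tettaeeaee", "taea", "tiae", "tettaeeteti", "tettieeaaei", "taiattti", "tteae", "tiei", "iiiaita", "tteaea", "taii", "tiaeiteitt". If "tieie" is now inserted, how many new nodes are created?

1

Walking "tieie" from the root, the first 4 characters ("tiei") follow existing edges; "e" is the first miss.
Each of the 1 remaining characters creates one node.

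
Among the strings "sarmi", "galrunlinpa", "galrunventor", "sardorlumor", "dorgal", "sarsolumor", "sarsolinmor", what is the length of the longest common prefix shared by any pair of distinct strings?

Equivalently: take the maximum, over all pairs, of their longest common prefix length.
e.g. "galrunlinpa" and "galrunventor" share the prefix "galrun" of length 6; no pair shares a longer one.
Longest shared-prefix length: 6

6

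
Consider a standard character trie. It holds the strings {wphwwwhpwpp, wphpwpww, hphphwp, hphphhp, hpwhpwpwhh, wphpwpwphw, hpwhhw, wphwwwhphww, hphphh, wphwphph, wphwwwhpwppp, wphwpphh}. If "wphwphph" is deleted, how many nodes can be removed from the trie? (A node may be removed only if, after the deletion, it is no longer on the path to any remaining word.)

3

Walk "wphwphph" from the leaf back toward the root, removing each node that no remaining word uses.
The suffix "hph" (3 nodes) is used only by "wphwphph"; the node for "wphwp" still has the child "p", so pruning stops there.
Nodes removed: 3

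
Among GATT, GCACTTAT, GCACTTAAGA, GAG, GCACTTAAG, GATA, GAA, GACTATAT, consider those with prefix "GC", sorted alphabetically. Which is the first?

GCACTTAAG

Words with prefix "GC", in lexicographic order: "GCACTTAAG", "GCACTTAAGA", "GCACTTAT"
The 1st is GCACTTAAG.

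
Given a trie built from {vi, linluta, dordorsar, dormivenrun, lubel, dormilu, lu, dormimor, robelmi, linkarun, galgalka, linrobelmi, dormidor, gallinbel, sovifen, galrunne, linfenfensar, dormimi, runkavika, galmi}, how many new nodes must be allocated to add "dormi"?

0

"dormi" is already a full path in the trie; only an end-marker is added.
No new nodes are needed: 0.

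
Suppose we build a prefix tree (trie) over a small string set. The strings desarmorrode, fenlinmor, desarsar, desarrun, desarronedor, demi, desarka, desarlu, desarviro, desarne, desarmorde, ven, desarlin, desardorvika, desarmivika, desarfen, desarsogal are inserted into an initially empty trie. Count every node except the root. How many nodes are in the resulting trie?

Trace insertions, counting only characters that open a new branch:
  "desarmorrode" → 12 new (d, e, s, a, r, m, o, r, r, o, d, e)
  "fenlinmor" → 9 new (f, e, n, l, i, n, m, o, r)
  "desarsar" → prefix "desar" already present; 3 new (s, a, r)
  "desarrun" → prefix "desar" already present; 3 new (r, u, n)
  "desarronedor" → prefix "desarr" already present; 6 new (o, n, e, d, o, r)
  "demi" → prefix "de" already present; 2 new (m, i)
  "desarka" → prefix "desar" already present; 2 new (k, a)
  "desarlu" → prefix "desar" already present; 2 new (l, u)
  "desarviro" → prefix "desar" already present; 4 new (v, i, r, o)
  "desarne" → prefix "desar" already present; 2 new (n, e)
  "desarmorde" → prefix "desarmor" already present; 2 new (d, e)
  "ven" → 3 new (v, e, n)
  "desarlin" → prefix "desarl" already present; 2 new (i, n)
  "desardorvika" → prefix "desar" already present; 7 new (d, o, r, v, i, k, a)
  "desarmivika" → prefix "desarm" already present; 5 new (i, v, i, k, a)
  "desarfen" → prefix "desar" already present; 3 new (f, e, n)
  "desarsogal" → prefix "desars" already present; 4 new (o, g, a, l)
Total nodes = 12 + 9 + 3 + 3 + 6 + 2 + 2 + 2 + 4 + 2 + 2 + 3 + 2 + 7 + 5 + 3 + 4 = 71

71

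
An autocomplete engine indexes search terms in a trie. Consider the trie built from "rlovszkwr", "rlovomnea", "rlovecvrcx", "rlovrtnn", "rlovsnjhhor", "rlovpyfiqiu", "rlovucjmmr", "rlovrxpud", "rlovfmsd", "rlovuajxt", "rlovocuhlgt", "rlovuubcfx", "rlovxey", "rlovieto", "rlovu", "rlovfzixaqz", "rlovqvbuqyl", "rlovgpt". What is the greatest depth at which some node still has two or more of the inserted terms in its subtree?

Equivalently: take the maximum, over all pairs, of their longest common prefix length.
e.g. "rlovfmsd" and "rlovfzixaqz" share the prefix "rlovf" of length 5; no pair shares a longer one.
Longest shared-prefix length: 5

5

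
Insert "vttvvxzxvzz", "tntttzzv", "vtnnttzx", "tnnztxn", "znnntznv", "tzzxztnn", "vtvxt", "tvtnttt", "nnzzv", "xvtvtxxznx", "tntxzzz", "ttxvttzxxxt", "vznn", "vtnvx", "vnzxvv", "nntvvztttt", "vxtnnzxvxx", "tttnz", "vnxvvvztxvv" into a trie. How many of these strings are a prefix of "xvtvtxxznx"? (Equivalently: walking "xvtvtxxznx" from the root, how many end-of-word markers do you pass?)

Traverse "xvtvtxxznx" character by character; count nodes along the way that are marked as word ends.
Prefixes of the query that are stored words: "xvtvtxxznx"
Count: 1

1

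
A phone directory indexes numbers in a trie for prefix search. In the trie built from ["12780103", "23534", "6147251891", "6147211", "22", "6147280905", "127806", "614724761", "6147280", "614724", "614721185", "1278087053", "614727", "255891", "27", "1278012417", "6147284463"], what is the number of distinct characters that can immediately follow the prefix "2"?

4

Walk "2" from the root, arriving at one node.
Characters that immediately follow "2" among the stored strings: {2, 3, 5, 7}.
That node has 4 child edges.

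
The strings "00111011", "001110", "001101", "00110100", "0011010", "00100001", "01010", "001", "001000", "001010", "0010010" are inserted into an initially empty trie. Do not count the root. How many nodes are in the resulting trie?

25

Count nodes per top-level branch (shared prefixes stored once):
  '0'-branch (001, 001000, 00100001, 0010010, 001010, 001101, 0011010, 00110100, 001110, 00111011, 01010): 25 nodes
Sum: 25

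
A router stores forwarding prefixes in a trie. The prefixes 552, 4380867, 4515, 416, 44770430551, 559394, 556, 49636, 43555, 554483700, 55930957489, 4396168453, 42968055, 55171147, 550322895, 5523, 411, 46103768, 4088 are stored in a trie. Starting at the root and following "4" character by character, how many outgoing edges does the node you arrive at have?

8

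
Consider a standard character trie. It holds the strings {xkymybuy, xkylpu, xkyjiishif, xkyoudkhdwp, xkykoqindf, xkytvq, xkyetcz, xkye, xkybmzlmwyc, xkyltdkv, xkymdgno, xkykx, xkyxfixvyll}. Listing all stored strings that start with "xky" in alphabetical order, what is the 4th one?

xkyjiishif

Filter for "xky…" and sort: "xkybmzlmwyc", "xkye", "xkyetcz", "xkyjiishif", "xkykoqindf", "xkykx", "xkylpu", "xkyltdkv", "xkymdgno", "xkymybuy", "xkyoudkhdwp", "xkytvq", "xkyxfixvyll"
The 4th is xkyjiishif.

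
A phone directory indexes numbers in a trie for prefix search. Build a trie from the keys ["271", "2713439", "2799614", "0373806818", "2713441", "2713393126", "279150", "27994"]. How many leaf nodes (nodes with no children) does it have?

7

Leaves are exactly the stored words that no other stored word extends.
Those words: "0373806818", "2713393126", "2713439", "2713441", "279150", "27994", "2799614"
Leaf count: 7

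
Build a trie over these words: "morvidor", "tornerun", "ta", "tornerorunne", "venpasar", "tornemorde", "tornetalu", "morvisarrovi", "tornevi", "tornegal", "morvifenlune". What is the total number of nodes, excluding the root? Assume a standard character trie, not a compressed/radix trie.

Insert word by word; a character creates a node only if that edge doesn't already exist:
  "morvidor" → 8 new (m, o, r, v, i, d, o, r)
  "tornerun" → 8 new (t, o, r, n, e, r, u, n)
  "ta" → prefix "t" already present; 1 new (a)
  "tornerorunne" → prefix "torner" already present; 6 new (o, r, u, n, n, e)
  "venpasar" → 8 new (v, e, n, p, a, s, a, r)
  "tornemorde" → prefix "torne" already present; 5 new (m, o, r, d, e)
  "tornetalu" → prefix "torne" already present; 4 new (t, a, l, u)
  "morvisarrovi" → prefix "morvi" already present; 7 new (s, a, r, r, o, v, i)
  "tornevi" → prefix "torne" already present; 2 new (v, i)
  "tornegal" → prefix "torne" already present; 3 new (g, a, l)
  "morvifenlune" → prefix "morvi" already present; 7 new (f, e, n, l, u, n, e)
Total nodes = 8 + 8 + 1 + 6 + 8 + 5 + 4 + 7 + 2 + 3 + 7 = 59

59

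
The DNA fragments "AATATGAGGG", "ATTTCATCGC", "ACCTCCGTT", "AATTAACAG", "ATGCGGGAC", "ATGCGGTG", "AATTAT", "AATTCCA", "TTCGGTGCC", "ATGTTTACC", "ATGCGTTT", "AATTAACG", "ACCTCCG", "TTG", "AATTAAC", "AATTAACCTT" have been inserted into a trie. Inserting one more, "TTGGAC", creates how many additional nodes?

3

The longest prefix of "TTGGAC" already in the trie is "TTG" (length 3).
New nodes needed: |"TTGGAC"| − 3 = 6 − 3 = 3.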